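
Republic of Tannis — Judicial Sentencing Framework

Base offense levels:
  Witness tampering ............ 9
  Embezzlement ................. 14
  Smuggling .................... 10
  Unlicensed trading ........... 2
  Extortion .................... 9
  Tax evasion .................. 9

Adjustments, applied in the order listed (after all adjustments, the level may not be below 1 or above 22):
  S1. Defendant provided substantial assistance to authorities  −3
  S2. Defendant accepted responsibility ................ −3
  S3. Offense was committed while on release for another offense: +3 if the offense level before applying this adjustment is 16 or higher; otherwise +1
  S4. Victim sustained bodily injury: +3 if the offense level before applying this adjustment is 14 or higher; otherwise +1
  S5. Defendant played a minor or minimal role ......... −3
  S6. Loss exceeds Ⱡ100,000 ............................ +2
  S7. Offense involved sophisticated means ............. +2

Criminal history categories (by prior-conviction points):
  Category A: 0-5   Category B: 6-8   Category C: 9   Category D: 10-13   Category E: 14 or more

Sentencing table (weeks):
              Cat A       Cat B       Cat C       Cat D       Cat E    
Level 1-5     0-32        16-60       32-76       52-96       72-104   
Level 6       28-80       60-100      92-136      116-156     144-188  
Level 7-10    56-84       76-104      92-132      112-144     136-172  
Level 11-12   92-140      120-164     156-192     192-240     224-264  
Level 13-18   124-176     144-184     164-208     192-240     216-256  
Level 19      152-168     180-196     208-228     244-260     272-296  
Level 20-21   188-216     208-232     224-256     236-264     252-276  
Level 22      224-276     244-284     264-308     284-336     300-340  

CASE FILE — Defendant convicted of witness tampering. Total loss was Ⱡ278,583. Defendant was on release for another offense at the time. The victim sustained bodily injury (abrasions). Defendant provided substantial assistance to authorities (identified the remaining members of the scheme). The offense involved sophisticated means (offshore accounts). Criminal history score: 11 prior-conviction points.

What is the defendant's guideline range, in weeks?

192-240 weeks

Base offense level for witness tampering: 9.
S1 applies: 9 − 3 = 6.
S3 applies (level before this adjustment is 6 < 16, so +1): 6 + 1 = 7.
S4 applies (level before this adjustment is 7 < 14, so +1): 7 + 1 = 8.
S5 does not apply.
S6 applies: 8 + 2 = 10.
S7 applies: 10 + 2 = 12.
Final offense level: 12.
Criminal history: 11 prior points → Category D (10-13).
Level 12 falls in the 11-12 band.
Grid: Level 11-12 × Category D = 192-240 weeks.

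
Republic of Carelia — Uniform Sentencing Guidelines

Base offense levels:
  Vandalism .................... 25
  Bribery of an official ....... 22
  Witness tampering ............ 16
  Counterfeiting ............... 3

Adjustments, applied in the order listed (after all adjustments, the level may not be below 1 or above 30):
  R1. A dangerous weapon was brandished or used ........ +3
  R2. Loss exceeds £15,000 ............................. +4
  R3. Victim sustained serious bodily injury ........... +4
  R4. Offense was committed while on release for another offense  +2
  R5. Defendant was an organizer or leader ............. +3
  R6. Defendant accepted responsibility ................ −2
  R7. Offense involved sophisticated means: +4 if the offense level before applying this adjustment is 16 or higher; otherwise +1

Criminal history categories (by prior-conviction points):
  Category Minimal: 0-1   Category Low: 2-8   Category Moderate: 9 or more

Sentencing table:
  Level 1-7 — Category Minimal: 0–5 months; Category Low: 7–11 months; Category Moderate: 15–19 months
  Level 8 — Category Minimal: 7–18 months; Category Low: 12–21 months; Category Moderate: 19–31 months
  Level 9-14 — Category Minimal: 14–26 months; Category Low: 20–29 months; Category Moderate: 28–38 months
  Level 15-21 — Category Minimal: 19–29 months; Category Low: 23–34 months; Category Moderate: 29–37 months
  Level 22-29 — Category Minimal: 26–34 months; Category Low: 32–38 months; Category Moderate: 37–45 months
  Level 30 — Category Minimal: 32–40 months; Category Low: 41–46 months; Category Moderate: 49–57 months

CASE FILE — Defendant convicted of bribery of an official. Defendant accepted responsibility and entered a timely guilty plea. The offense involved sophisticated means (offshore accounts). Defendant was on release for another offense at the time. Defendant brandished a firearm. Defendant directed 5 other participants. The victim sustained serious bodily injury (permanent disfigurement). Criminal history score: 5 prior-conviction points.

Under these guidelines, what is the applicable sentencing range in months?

41-46 months

Base offense level for bribery of an official: 22.
R1 applies: 22 + 3 = 25.
R3 applies: 25 + 4 = 29.
R4 applies: 29 + 2 = 31.
R5 applies: 31 + 3 = 34.
R6 applies: 34 − 2 = 32.
R7 applies (level before this adjustment is 32 ≥ 16, so +4): 32 + 4 = 36.
Level 36 exceeds the maximum of 30; capped at 30.
Final offense level: 30.
Criminal history: 5 prior points → Category Low (2-8).
Level 30 falls in the 30 band.
Grid: Level 30 × Category Low = 41-46 months.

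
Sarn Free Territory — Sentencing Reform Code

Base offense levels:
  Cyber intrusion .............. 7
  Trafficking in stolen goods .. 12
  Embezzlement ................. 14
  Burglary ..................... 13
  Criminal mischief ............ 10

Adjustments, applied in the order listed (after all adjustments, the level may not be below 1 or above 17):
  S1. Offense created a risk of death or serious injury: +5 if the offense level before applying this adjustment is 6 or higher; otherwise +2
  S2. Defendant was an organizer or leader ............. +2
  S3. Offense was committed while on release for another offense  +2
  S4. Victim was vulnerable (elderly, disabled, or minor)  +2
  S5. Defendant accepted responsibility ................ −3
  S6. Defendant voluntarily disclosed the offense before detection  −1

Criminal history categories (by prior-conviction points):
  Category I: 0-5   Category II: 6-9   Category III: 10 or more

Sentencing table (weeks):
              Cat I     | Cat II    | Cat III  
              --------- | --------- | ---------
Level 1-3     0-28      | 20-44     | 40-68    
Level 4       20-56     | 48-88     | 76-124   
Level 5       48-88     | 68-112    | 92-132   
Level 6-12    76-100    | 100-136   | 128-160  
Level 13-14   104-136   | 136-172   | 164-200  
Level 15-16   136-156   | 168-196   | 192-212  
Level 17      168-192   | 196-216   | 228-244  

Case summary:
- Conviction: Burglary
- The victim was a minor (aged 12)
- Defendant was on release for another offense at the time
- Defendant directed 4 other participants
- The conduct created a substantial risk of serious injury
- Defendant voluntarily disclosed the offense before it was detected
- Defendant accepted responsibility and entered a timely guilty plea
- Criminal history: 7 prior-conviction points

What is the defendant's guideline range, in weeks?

Base offense level for burglary: 13.
S1 applies (level before this adjustment is 13 ≥ 6, so +5): 13 + 5 = 18.
S2 applies: 18 + 2 = 20.
S3 applies: 20 + 2 = 22.
S4 applies: 22 + 2 = 24.
S5 applies: 24 − 3 = 21.
S6 applies: 21 − 1 = 20.
Level 20 exceeds the maximum of 17; capped at 17.
Final offense level: 17.
Criminal history: 7 prior points → Category II (6-9).
Level 17 falls in the 17 band.
Grid: Level 17 × Category II = 196-216 weeks.

196-216 weeks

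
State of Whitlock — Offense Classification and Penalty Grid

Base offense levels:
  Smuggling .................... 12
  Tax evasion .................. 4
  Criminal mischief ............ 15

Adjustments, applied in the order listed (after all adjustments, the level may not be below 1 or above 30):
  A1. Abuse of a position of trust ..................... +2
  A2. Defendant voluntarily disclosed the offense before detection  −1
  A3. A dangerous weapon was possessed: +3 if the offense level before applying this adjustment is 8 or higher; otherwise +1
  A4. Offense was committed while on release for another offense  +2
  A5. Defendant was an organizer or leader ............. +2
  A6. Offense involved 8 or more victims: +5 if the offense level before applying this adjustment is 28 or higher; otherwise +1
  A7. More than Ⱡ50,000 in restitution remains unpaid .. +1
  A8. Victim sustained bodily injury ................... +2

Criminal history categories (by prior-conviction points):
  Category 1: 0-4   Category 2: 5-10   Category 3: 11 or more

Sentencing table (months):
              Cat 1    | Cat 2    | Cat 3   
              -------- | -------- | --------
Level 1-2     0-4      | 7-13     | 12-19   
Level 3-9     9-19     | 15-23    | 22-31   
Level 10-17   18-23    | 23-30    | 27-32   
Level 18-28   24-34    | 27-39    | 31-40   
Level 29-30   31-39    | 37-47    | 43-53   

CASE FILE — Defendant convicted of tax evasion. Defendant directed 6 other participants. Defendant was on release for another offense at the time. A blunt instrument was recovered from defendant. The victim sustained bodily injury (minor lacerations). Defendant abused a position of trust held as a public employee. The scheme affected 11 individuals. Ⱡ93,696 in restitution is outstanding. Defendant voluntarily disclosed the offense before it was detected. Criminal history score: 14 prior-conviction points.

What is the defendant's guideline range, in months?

Base offense level for tax evasion: 4.
A1 applies: 4 + 2 = 6.
A2 applies: 6 − 1 = 5.
A3 applies (level before this adjustment is 5 < 8, so +1): 5 + 1 = 6.
A4 applies: 6 + 2 = 8.
A5 applies: 8 + 2 = 10.
A6 applies (level before this adjustment is 10 < 28, so +1): 10 + 1 = 11.
A7 applies: 11 + 1 = 12.
A8 applies: 12 + 2 = 14.
Final offense level: 14.
Criminal history: 14 prior points → Category 3 (11+).
Level 14 falls in the 10-17 band.
Grid: Level 10-17 × Category 3 = 27-32 months.

27-32 months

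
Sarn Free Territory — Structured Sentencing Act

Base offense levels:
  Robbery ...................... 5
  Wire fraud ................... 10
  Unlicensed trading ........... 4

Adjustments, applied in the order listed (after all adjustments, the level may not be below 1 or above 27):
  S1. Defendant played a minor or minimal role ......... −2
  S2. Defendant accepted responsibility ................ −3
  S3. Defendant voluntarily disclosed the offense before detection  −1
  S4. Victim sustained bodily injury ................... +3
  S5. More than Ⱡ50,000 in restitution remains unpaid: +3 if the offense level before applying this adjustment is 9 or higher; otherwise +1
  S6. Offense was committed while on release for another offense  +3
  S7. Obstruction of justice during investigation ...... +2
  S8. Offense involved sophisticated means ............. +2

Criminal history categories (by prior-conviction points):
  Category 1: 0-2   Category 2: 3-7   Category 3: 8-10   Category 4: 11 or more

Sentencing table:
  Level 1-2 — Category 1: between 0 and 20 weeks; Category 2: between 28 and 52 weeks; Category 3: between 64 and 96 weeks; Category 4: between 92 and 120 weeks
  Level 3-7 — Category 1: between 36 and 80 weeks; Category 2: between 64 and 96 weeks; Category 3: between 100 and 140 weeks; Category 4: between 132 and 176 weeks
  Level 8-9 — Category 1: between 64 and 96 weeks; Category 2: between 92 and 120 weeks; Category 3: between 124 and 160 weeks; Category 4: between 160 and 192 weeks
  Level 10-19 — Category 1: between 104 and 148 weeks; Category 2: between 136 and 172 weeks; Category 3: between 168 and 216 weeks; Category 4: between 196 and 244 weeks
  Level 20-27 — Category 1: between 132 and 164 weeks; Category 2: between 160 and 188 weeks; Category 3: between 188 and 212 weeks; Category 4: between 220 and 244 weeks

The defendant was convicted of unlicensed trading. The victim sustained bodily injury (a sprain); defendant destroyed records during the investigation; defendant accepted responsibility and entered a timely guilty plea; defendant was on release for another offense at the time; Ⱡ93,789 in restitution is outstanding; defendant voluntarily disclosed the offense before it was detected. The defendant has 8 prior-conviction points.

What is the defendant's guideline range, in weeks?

Base offense level for unlicensed trading: 4.
S2 applies: 4 − 3 = 1.
S3 applies: 1 − 1 = 0.
S4 applies: 0 + 3 = 3.
S5 applies (level before this adjustment is 3 < 9, so +1): 3 + 1 = 4.
S6 applies: 4 + 3 = 7.
S7 applies: 7 + 2 = 9.
Final offense level: 9.
Criminal history: 8 prior points → Category 3 (8-10).
Level 9 falls in the 8-9 band.
Grid: Level 8-9 × Category 3 = 124-160 weeks.

124-160 weeks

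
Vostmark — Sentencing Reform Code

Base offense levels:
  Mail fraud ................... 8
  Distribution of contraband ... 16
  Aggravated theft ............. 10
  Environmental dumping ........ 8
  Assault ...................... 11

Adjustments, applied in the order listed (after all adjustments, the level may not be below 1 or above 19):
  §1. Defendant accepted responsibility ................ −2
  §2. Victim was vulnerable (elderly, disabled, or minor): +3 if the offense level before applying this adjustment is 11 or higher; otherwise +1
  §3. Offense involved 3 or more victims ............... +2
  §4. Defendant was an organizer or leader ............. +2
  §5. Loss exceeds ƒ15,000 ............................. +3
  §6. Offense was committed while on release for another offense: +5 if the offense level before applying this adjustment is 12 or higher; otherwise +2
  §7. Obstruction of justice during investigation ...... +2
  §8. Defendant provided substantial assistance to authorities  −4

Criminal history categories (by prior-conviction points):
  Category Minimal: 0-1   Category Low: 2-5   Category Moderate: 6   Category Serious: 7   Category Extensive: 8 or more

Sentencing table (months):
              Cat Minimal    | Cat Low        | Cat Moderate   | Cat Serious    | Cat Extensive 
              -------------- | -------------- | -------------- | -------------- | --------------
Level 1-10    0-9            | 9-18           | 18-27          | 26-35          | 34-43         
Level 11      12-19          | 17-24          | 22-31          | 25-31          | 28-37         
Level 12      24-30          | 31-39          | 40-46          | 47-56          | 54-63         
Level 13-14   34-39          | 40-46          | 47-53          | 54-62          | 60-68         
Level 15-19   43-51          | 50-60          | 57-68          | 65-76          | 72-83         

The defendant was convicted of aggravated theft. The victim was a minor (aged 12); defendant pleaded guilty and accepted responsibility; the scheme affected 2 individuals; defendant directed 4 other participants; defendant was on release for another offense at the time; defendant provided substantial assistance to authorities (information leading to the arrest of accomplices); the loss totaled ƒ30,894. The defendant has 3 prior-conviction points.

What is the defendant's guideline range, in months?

50-60 months

Base offense level for aggravated theft: 10.
§1 applies: 10 − 2 = 8.
§2 applies (level before this adjustment is 8 < 11, so +1): 8 + 1 = 9.
§4 applies: 9 + 2 = 11.
§5 applies: 11 + 3 = 14.
§6 applies (level before this adjustment is 14 ≥ 12, so +5): 14 + 5 = 19.
§7 does not apply.
§8 applies: 19 − 4 = 15.
Final offense level: 15.
Criminal history: 3 prior points → Category Low (2-5).
Level 15 falls in the 15-19 band.
Grid: Level 15-19 × Category Low = 50-60 months.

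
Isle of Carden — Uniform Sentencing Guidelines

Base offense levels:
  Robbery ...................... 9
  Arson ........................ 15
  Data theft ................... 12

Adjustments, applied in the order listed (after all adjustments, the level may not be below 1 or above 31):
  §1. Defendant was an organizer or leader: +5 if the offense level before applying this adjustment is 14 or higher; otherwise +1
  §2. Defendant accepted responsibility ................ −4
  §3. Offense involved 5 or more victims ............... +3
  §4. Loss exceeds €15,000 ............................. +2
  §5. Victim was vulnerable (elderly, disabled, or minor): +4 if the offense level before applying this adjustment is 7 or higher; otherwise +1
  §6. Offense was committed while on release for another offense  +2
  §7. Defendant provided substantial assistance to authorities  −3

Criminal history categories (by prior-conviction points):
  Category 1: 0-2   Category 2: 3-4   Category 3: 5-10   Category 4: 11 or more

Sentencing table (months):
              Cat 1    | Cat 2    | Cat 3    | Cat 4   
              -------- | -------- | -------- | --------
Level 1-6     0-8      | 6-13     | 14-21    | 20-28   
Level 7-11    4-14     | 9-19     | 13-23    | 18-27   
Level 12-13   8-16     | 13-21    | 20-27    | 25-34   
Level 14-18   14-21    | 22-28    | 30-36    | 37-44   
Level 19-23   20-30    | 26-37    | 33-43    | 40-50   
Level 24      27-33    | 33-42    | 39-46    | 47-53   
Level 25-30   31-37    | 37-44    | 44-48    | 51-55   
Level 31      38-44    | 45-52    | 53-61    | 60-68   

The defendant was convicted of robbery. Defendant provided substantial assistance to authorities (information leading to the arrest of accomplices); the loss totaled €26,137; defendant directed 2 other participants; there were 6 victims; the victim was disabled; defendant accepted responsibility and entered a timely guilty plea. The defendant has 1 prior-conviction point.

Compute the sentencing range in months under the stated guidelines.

Base offense level for robbery: 9.
§1 applies (level before this adjustment is 9 < 14, so +1): 9 + 1 = 10.
§2 applies: 10 − 4 = 6.
§3 applies: 6 + 3 = 9.
§4 applies: 9 + 2 = 11.
§5 applies (level before this adjustment is 11 ≥ 7, so +4): 11 + 4 = 15.
§7 applies: 15 − 3 = 12.
Final offense level: 12.
Criminal history: 1 prior point → Category 1 (0-2).
Level 12 falls in the 12-13 band.
Grid: Level 12-13 × Category 1 = 8-16 months.

8-16 months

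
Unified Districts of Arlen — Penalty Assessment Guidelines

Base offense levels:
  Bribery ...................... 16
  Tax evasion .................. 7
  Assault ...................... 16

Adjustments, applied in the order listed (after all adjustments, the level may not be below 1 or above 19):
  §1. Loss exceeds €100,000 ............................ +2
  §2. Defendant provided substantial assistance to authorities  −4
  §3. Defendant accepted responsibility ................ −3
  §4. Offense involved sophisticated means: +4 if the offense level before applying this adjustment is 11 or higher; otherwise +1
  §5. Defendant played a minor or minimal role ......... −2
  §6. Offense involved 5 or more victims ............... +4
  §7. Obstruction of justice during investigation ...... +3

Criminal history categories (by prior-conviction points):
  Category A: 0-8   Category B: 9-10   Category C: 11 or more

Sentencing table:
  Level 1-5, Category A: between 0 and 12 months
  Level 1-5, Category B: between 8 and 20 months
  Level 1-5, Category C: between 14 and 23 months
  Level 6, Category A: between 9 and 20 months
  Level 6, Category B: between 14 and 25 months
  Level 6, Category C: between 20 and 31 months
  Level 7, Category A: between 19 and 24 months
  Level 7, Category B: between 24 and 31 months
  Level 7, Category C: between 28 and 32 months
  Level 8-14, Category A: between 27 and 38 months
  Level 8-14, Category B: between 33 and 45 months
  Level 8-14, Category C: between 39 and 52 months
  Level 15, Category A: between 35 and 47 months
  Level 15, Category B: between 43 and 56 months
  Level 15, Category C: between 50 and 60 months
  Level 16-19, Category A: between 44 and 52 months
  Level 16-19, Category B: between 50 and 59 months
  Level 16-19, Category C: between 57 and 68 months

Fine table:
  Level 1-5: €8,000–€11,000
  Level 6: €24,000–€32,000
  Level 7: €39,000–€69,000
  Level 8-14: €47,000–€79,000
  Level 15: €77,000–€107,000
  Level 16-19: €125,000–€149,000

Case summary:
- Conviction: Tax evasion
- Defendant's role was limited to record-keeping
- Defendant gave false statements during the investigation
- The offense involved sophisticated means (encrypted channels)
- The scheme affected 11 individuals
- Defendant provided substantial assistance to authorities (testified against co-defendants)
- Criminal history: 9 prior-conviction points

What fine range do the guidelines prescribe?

Base offense level for tax evasion: 7.
§2 applies: 7 − 4 = 3.
§4 applies (level before this adjustment is 3 < 11, so +1): 3 + 1 = 4.
§5 applies: 4 − 2 = 2.
§6 applies: 2 + 4 = 6.
§7 applies: 6 + 3 = 9.
Final offense level: 9.
Level 9 falls in the 8-14 band.
Fine table: Level 8-14 → €47,000–€79,000.

€47,000–€79,000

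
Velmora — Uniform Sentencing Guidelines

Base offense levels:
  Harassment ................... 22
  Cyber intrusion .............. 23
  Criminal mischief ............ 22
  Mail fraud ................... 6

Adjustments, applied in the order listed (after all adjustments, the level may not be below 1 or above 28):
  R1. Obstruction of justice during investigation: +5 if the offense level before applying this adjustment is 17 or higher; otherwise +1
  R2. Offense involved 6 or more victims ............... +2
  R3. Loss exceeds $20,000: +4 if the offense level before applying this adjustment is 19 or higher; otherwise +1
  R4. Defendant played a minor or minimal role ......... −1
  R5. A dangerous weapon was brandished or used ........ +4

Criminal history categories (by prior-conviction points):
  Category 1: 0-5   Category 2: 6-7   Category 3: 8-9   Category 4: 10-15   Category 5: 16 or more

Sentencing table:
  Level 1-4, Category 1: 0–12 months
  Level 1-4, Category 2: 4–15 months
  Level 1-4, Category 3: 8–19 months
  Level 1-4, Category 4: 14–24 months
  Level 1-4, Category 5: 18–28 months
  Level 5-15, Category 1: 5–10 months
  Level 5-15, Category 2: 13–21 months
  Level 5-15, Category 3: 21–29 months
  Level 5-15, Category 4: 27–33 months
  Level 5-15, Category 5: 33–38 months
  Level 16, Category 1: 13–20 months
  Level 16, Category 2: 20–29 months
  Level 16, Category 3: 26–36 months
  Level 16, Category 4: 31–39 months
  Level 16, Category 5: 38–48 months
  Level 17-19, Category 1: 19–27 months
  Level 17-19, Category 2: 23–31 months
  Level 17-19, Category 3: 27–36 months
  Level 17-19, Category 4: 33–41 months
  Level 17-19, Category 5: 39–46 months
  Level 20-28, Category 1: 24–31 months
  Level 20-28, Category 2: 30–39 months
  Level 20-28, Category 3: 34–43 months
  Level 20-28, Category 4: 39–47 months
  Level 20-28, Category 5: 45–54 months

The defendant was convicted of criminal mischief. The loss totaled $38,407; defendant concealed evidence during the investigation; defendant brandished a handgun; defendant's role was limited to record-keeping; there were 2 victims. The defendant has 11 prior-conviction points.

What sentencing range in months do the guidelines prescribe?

39-47 months

Base offense level for criminal mischief: 22.
R1 applies (level before this adjustment is 22 ≥ 17, so +5): 22 + 5 = 27.
R3 applies (level before this adjustment is 27 ≥ 19, so +4): 27 + 4 = 31.
R4 applies: 31 − 1 = 30.
R5 applies: 30 + 4 = 34.
Level 34 exceeds the maximum of 28; capped at 28.
Final offense level: 28.
Criminal history: 11 prior points → Category 4 (10-15).
Level 28 falls in the 20-28 band.
Grid: Level 20-28 × Category 4 = 39-47 months.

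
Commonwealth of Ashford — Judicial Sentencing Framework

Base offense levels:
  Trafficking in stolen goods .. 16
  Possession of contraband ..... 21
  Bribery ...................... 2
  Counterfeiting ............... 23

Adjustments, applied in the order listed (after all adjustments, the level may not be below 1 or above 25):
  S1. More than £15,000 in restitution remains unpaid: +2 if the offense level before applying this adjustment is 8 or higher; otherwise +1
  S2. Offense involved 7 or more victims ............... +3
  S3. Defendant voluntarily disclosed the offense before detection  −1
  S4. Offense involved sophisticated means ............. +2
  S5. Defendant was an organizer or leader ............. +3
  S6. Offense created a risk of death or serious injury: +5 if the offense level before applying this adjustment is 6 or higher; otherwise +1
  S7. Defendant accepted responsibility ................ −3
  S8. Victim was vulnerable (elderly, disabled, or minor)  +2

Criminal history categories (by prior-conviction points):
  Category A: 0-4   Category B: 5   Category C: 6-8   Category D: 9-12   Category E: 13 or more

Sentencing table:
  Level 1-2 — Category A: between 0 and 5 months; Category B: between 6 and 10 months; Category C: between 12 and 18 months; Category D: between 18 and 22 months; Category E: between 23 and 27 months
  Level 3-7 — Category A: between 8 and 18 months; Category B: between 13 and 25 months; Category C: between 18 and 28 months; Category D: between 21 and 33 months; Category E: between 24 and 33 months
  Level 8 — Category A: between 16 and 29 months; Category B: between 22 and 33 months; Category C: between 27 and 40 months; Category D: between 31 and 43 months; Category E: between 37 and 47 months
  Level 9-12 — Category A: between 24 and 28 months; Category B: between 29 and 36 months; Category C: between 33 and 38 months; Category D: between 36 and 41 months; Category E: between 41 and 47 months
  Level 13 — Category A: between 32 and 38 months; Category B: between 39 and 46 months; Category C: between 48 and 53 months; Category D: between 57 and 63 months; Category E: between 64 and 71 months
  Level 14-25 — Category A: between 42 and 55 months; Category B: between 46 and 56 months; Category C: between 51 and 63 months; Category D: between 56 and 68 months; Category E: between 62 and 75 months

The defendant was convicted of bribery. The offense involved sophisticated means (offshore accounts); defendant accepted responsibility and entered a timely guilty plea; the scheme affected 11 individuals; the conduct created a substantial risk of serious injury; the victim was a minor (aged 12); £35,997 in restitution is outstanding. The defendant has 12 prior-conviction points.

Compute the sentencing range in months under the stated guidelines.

Base offense level for bribery: 2.
S1 applies (level before this adjustment is 2 < 8, so +1): 2 + 1 = 3.
S2 applies: 3 + 3 = 6.
S4 applies: 6 + 2 = 8.
S5 does not apply.
S6 applies (level before this adjustment is 8 ≥ 6, so +5): 8 + 5 = 13.
S7 applies: 13 − 3 = 10.
S8 applies: 10 + 2 = 12.
Final offense level: 12.
Criminal history: 12 prior points → Category D (9-12).
Level 12 falls in the 9-12 band.
Grid: Level 9-12 × Category D = 36-41 months.

36-41 months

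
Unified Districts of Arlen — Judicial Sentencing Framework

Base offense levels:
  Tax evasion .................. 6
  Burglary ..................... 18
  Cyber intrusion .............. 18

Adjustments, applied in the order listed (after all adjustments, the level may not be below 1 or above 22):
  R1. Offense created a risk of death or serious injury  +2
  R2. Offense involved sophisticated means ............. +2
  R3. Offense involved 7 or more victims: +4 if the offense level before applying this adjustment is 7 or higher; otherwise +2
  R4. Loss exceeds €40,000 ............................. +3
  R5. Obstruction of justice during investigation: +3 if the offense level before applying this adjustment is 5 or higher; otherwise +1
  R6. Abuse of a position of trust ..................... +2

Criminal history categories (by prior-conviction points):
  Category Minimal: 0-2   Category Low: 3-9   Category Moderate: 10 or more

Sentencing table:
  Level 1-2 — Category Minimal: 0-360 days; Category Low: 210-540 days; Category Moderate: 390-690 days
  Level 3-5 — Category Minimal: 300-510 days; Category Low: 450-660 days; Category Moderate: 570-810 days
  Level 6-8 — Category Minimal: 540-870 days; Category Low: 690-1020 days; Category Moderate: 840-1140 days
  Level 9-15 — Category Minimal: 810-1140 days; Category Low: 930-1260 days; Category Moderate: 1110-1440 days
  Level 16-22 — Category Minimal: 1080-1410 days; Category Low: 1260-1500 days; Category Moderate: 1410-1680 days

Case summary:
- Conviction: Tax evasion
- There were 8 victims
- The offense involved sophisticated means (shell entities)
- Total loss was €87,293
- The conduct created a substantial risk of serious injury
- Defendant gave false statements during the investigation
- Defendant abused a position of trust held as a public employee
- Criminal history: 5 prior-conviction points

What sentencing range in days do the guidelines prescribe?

1260-1500 days

Base offense level for tax evasion: 6.
R1 applies: 6 + 2 = 8.
R2 applies: 8 + 2 = 10.
R3 applies (level before this adjustment is 10 ≥ 7, so +4): 10 + 4 = 14.
R4 applies: 14 + 3 = 17.
R5 applies (level before this adjustment is 17 ≥ 5, so +3): 17 + 3 = 20.
R6 applies: 20 + 2 = 22.
Final offense level: 22.
Criminal history: 5 prior points → Category Low (3-9).
Level 22 falls in the 16-22 band.
Grid: Level 16-22 × Category Low = 1260-1500 days.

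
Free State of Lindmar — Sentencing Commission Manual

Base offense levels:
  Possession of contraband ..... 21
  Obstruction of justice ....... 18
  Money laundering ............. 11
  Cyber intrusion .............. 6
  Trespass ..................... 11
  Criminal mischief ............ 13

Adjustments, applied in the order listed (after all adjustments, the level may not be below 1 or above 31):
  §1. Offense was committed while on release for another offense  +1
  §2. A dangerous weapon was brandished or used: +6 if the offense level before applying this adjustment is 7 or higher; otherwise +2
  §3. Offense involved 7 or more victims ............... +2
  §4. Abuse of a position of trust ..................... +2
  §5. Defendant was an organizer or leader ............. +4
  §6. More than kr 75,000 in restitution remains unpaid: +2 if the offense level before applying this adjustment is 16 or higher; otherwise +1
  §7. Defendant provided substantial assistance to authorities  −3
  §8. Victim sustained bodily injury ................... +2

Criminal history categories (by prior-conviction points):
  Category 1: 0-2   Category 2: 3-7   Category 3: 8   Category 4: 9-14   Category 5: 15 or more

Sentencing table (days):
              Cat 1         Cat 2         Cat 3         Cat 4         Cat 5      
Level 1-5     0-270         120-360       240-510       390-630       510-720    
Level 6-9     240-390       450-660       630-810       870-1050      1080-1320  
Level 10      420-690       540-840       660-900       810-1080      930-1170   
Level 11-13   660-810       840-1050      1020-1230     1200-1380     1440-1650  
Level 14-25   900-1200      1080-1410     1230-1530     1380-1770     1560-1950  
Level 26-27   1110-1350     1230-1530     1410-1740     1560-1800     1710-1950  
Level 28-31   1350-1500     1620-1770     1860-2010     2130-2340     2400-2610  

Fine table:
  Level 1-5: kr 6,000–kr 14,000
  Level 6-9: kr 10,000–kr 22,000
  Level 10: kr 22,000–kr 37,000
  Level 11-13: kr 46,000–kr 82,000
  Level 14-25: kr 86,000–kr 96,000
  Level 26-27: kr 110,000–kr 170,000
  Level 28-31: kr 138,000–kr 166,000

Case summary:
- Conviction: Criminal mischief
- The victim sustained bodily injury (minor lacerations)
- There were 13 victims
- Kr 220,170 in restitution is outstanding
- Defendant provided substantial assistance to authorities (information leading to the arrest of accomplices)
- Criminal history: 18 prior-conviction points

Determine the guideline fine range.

Base offense level for criminal mischief: 13.
§1 does not apply.
§2 does not apply.
§3 applies: 13 + 2 = 15.
§5 does not apply.
§6 applies (level before this adjustment is 15 < 16, so +1): 15 + 1 = 16.
§7 applies: 16 − 3 = 13.
§8 applies: 13 + 2 = 15.
Final offense level: 15.
Level 15 falls in the 14-25 band.
Fine table: Level 14-25 → kr 86,000–kr 96,000.

kr 86,000–kr 96,000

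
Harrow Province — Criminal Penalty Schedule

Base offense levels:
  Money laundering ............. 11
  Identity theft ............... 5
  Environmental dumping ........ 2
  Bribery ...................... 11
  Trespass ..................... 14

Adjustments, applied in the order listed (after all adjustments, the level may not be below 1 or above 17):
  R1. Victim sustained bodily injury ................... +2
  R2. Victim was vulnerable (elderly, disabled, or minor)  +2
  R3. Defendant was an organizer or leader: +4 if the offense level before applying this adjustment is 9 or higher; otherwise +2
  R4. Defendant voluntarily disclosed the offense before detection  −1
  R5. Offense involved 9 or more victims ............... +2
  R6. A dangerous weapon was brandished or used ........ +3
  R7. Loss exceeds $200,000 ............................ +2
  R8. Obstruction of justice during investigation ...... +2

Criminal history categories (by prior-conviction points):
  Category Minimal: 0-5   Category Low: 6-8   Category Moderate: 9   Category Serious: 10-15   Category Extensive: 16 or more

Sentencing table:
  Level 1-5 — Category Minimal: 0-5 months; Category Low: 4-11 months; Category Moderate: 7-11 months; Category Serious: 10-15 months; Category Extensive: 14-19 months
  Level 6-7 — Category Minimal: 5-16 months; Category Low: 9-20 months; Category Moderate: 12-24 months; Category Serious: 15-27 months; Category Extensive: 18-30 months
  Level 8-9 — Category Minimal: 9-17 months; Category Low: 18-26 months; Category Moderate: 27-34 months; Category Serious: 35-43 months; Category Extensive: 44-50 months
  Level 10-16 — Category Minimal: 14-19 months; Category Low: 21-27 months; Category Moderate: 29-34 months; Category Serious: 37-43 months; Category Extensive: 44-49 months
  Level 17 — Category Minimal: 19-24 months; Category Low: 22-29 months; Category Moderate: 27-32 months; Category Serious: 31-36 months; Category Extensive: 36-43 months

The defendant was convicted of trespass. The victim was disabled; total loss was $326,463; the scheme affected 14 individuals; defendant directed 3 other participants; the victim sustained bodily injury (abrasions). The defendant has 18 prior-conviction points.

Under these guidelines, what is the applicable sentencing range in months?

Base offense level for trespass: 14.
R1 applies: 14 + 2 = 16.
R2 applies: 16 + 2 = 18.
R3 applies (level before this adjustment is 18 ≥ 9, so +4): 18 + 4 = 22.
R4 does not apply.
R5 applies: 22 + 2 = 24.
R6 does not apply.
R7 applies: 24 + 2 = 26.
Level 26 exceeds the maximum of 17; capped at 17.
Final offense level: 17.
Criminal history: 18 prior points → Category Extensive (16+).
Level 17 falls in the 17 band.
Grid: Level 17 × Category Extensive = 36-43 months.

36-43 months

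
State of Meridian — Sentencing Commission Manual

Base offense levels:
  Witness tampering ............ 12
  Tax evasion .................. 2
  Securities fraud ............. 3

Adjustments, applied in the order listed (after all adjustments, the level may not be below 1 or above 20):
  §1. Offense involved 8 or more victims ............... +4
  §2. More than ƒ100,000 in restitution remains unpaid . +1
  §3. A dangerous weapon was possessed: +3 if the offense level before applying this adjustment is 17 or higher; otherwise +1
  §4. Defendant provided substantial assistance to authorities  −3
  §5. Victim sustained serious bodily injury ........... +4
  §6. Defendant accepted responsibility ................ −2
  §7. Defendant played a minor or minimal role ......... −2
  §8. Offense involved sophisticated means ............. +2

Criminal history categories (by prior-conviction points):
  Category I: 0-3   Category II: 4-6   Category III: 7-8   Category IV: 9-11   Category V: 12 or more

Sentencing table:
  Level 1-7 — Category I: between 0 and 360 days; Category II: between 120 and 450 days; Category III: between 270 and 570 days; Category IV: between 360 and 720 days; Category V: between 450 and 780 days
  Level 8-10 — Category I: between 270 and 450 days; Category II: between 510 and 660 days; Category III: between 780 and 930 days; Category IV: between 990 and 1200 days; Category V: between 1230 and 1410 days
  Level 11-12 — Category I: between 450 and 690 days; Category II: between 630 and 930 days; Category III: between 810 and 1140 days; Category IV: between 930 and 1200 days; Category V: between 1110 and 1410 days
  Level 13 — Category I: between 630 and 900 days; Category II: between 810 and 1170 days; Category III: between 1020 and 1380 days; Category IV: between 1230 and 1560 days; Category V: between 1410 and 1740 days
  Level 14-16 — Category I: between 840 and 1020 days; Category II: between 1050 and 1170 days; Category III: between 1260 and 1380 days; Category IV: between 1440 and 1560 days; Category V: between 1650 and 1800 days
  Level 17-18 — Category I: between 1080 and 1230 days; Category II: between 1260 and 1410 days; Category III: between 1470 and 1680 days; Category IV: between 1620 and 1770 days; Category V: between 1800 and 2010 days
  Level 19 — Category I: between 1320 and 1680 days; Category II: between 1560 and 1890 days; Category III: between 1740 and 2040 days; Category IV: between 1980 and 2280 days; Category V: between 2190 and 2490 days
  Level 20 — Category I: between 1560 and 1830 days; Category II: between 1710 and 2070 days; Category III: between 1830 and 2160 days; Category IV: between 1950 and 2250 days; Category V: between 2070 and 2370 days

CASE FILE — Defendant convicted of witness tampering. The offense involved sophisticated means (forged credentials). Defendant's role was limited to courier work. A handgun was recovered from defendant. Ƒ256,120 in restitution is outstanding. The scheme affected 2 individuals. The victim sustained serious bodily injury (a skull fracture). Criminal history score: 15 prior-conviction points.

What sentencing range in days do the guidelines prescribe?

Base offense level for witness tampering: 12.
§2 applies: 12 + 1 = 13.
§3 applies (level before this adjustment is 13 < 17, so +1): 13 + 1 = 14.
§5 applies: 14 + 4 = 18.
§6 does not apply.
§7 applies: 18 − 2 = 16.
§8 applies: 16 + 2 = 18.
Final offense level: 18.
Criminal history: 15 prior points → Category V (12+).
Level 18 falls in the 17-18 band.
Grid: Level 17-18 × Category V = 1800-2010 days.

1800-2010 days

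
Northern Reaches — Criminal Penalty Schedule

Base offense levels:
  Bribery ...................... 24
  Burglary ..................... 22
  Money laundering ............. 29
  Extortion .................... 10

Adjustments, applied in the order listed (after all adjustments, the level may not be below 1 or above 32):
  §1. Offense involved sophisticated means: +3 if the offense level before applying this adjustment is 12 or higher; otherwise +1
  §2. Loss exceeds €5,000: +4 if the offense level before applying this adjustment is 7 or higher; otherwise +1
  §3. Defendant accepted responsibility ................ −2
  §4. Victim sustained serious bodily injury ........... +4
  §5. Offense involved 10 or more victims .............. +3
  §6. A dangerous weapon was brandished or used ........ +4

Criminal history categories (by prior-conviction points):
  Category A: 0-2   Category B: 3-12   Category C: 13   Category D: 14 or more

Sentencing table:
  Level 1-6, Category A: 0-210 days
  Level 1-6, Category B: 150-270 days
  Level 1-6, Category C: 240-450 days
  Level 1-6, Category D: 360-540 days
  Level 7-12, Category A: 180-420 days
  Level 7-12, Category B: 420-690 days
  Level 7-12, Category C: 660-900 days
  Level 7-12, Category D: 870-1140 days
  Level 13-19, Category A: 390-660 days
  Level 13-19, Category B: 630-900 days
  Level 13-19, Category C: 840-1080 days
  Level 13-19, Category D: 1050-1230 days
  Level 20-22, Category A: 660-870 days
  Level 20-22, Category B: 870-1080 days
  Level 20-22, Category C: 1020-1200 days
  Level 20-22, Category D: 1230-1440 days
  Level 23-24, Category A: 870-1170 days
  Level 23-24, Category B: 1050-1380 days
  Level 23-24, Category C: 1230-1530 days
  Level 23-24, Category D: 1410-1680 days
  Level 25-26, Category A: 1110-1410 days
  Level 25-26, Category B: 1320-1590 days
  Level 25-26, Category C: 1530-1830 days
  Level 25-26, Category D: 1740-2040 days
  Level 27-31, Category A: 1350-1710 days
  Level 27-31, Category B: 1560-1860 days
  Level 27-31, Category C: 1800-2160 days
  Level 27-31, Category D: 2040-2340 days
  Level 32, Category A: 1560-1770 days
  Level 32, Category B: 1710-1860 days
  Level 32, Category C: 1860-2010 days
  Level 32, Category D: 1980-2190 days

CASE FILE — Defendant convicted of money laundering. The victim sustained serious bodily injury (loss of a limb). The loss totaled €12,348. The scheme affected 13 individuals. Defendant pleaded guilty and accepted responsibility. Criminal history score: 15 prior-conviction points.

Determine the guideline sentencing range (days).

1980-2190 days

Base offense level for money laundering: 29.
§2 applies (level before this adjustment is 29 ≥ 7, so +4): 29 + 4 = 33.
§3 applies: 33 − 2 = 31.
§4 applies: 31 + 4 = 35.
§5 applies: 35 + 3 = 38.
§6 does not apply.
Level 38 exceeds the maximum of 32; capped at 32.
Final offense level: 32.
Criminal history: 15 prior points → Category D (14+).
Level 32 falls in the 32 band.
Grid: Level 32 × Category D = 1980-2190 days.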